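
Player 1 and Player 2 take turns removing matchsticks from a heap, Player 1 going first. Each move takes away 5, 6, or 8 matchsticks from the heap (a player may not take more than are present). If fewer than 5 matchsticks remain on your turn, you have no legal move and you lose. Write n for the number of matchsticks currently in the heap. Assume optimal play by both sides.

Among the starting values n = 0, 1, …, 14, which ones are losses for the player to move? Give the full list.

0, 1, 2, 3, 4, 13, 14

Classify positions by backward induction: terminal positions (no move available) are L. From any other position, the mover wins iff some move reaches an L.
n=0: no move → L
n=1: no move → L
n=2: no move → L
n=3: no move → L
n=4: no move → L
n=5: →0(L), so W
n=6: →1(L), so W
n=7: →2(L), so W
n=8: →3(L), so W
n=9: →4(L), so W
n=10: →4(L), so W
n=11: →3(L), so W
n=12: →4(L), so W
n=13: →8(W), 7(W), 5(W) — all W, so L
n=14: →9(W), 8(W), 6(W) — all W, so L
The losing starting values of n are exactly the entries labelled L in this table (7 of them).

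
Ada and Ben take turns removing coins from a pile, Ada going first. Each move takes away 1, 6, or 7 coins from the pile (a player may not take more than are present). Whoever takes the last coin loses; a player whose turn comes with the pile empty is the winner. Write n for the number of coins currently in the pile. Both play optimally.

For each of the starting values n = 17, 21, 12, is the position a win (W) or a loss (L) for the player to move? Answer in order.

Label each position W (a win for the player to move) or L (a loss). A position with no legal move is W; any other position is W exactly when some move reaches an L, and L when every move reaches a W.
n=0: no move; the opponent has just taken the last coin and therefore loses → W
n=1: →0(W) only, which is W, so L
n=2: →1(L), so W
n=3: →2(W) only, which is W, so L
n=4: →3(L), so W
n=5: →4(W) only, which is W, so L
n=6: →5(L), so W
n=7: →1(L), so W
n=8: →1(L), so W
n=9: →3(L), so W
n=10: →3(L), so W
n=11: →5(L), so W
n=12: →5(L), so W
n=13: →12(W), 7(W), 6(W) — all W, so L
n=14: →13(L), so W
n=15: →14(W), 9(W), 8(W) — all W, so L
n=16: →15(L), so W
n=17: →16(W), 11(W), 10(W) — all W, so L
n=18: →17(L), so W
n=19: →13(L), so W
n=20: →13(L), so W
n=21: →15(L), so W

17: L, 21: W, 12: W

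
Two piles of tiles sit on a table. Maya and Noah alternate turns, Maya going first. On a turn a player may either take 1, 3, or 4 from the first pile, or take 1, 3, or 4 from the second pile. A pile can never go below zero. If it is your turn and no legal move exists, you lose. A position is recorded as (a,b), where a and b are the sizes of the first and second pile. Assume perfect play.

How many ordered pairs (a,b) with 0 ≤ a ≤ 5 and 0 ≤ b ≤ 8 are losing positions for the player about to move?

Positions with no move are L. A position that does have a move is losing for the player to move precisely when every available move leads to a winning position for the opponent. Fill in the labels:
Every move lowers a or b (never raises either), so fill the grid row by row in increasing a, and left to right within a row: each cell's successors are then already labelled.
      b=0  b=1  b=2  b=3  b=4  b=5  b=6  b=7  b=8
a=0:    L    W    L    W    W    W    W    L    W
a=1:    W    L    W    L    W    W    W    W    L
a=2:    L    W    L    W    W    W    W    L    W
a=3:    W    L    W    L    W    W    W    W    L
a=4:    W    W    W    W    L    W    L    W    W
a=5:    W    W    W    W    W    L    W    W    W
Cells with no legal move (terminal, hence L): (0,0).
The remaining L cells, each justified by listing all of its moves:
(0,2): the only move is to (0,1)(W), a W ⇒ L
(0,7): moves to (0,6)(W), (0,4)(W), (0,3)(W); every one is W ⇒ L
(1,1): moves to (0,1)(W), (1,0)(W); every one is W ⇒ L
(1,3): moves to (0,3)(W), (1,2)(W), (1,0)(W); every one is W ⇒ L
(1,8): moves to (0,8)(W), (1,7)(W), (1,5)(W), (1,4)(W); every one is W ⇒ L
(2,0): the only move is to (1,0)(W), a W ⇒ L
(2,2): moves to (1,2)(W), (2,1)(W); every one is W ⇒ L
(2,7): moves to (1,7)(W), (2,6)(W), (2,4)(W), (2,3)(W); every one is W ⇒ L
(3,1): moves to (2,1)(W), (0,1)(W), (3,0)(W); every one is W ⇒ L
(3,3): moves to (2,3)(W), (0,3)(W), (3,2)(W), (3,0)(W); every one is W ⇒ L
(3,8): moves to (2,8)(W), (0,8)(W), (3,7)(W), (3,5)(W), (3,4)(W); every one is W ⇒ L
(4,4): moves to (3,4)(W), (1,4)(W), (0,4)(W), (4,3)(W), (4,1)(W), (4,0)(W); every one is W ⇒ L
(4,6): moves to (3,6)(W), (1,6)(W), (0,6)(W), (4,5)(W), (4,3)(W), (4,2)(W); every one is W ⇒ L
(5,5): moves to (4,5)(W), (2,5)(W), (1,5)(W), (5,4)(W), (5,2)(W), (5,1)(W); every one is W ⇒ L
Every other cell has at least one move into one of the L cells above, so it is W.
L cells per row: a=0: 3, a=1: 3, a=2: 3, a=3: 3, a=4: 2, a=5: 1; total 15.

15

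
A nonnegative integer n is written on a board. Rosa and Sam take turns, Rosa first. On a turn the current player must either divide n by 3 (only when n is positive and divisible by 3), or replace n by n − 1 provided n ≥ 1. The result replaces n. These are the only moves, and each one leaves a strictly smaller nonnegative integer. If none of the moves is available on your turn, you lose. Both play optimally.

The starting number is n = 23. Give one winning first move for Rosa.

Build the W/L table. Terminal = L. A non-terminal position is W if it has a move to some L; otherwise it is L.
n=0: no move → L
n=1: reaches L-position 0 → W
n=2: only reaches 1(W), which is W → L
n=3: reaches L-position 2 → W
n=4: only reaches 3(W), which is W → L
n=5: reaches L-position 4 → W
n=6: reaches L-position 2 → W
n=7: only reaches 6(W), which is W → L
n=8: reaches L-position 7 → W
n=9: only reaches 3(W), 8(W), all W → L
n=10: reaches L-position 9 → W
n=11: only reaches 10(W), which is W → L
n=12: reaches L-position 4 → W
n=13: only reaches 12(W), which is W → L
n=14: reaches L-position 13 → W
n=15: only reaches 5(W), 14(W), all W → L
n=16: reaches L-position 15 → W
n=17: only reaches 16(W), which is W → L
n=18: reaches L-position 17 → W
n=19: only reaches 18(W), which is W → L
n=20: reaches L-position 19 → W
n=21: reaches L-position 7 → W
n=22: only reaches 21(W), which is W → L
n=23: reaches L-position 22 → W
From 23, the L positions reachable in one move are: 22.

Move to 22.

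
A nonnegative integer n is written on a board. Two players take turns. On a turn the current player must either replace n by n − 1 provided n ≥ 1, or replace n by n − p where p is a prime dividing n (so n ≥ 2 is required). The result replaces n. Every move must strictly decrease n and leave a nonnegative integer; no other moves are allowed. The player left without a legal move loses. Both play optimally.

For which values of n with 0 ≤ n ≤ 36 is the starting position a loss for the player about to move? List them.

0, 4, 8, 12, 16, 20, 24, 28, 32, 36

Positions with no move are L. A position that does have a move is losing for the player to move precisely when every available move leads to a winning position for the opponent. Fill in the labels:
n=0: no move → L
n=1: W (go to 0, an L position)
n=2: W (go to 0, an L position)
n=3: W (go to 0, an L position)
n=4: L (options 2(W), 3(W) are all W)
n=5: W (go to 0, an L position)
n=6: W (go to 4, an L position)
n=7: W (go to 0, an L position)
n=8: L (options 6(W), 7(W) are all W)
n=9: W (go to 8, an L position)
n=10: W (go to 8, an L position)
n=11: W (go to 0, an L position)
n=12: L (options 9(W), 10(W), 11(W) are all W)
n=13: W (go to 0, an L position)
n=14: W (go to 12, an L position)
n=15: W (go to 12, an L position)
n=16: L (options 14(W), 15(W) are all W)
n=17: W (go to 0, an L position)
n=18: W (go to 16, an L position)
n=19: W (go to 0, an L position)
n=20: L (options 15(W), 18(W), 19(W) are all W)
n=21: W (go to 20, an L position)
n=22: W (go to 20, an L position)
n=23: W (go to 0, an L position)
n=24: L (options 21(W), 22(W), 23(W) are all W)
n=25: W (go to 20, an L position)
n=26: W (go to 24, an L position)
n=27: W (go to 24, an L position)
n=28: L (options 21(W), 26(W), 27(W) are all W)
n=29: W (go to 0, an L position)
n=30: W (go to 28, an L position)
n=31: W (go to 0, an L position)
n=32: L (options 30(W), 31(W) are all W)
n=33: W (go to 32, an L position)
n=34: W (go to 32, an L position)
n=35: W (go to 28, an L position)
n=36: L (options 33(W), 34(W), 35(W) are all W)
The losing starting values of n are exactly the entries labelled L in this table (10 of them).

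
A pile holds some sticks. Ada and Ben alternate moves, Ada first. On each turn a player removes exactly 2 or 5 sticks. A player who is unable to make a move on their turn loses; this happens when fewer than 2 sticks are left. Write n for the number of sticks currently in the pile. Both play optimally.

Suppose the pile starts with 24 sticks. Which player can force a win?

Ada wins.

Positions with no move are L. A position that does have a move is losing for the player to move precisely when every available move leads to a winning position for the opponent. Fill in the labels:
n=0: no move → L
n=1: no move → L
n=2: W (go to 0, an L position)
n=3: W (go to 1, an L position)
n=4: L (sole option 2(W) is W)
n=5: W (go to 0, an L position)
n=6: W (go to 4, an L position)
n=7: L (options 5(W), 2(W) are all W)
n=8: L (options 6(W), 3(W) are all W)
n=9: W (go to 7, an L position)
n=10: W (go to 8, an L position)
n=11: L (options 9(W), 6(W) are all W)
n=12: W (go to 7, an L position)
n=13: W (go to 11, an L position)
n=14: L (options 12(W), 9(W) are all W)
n=15: L (options 13(W), 10(W) are all W)
n=16: W (go to 14, an L position)
n=17: W (go to 15, an L position)
n=18: L (options 16(W), 13(W) are all W)
n=19: W (go to 14, an L position)
n=20: W (go to 18, an L position)
n=21: L (options 19(W), 16(W) are all W)
n=22: L (options 20(W), 17(W) are all W)
n=23: W (go to 21, an L position)
n=24: W (go to 22, an L position)
From 24 Ada can remove 2, leaving 22, reaching an L position.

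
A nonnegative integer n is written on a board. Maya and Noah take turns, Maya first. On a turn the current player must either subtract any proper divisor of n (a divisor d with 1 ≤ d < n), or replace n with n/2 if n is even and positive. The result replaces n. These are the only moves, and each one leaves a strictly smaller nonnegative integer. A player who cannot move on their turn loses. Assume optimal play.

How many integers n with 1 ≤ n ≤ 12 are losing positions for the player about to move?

Compute win/loss labels from the base case upward. A position with no move is L. Any other position is W if it can reach an L in one move, else L.
n=0: no move → L
n=1: no move → L
n=2: can move to 1, which is L ⇒ W
n=3: the only move is to 2(W), a W ⇒ L
n=4: can move to 3, which is L ⇒ W
n=5: the only move is to 4(W), a W ⇒ L
n=6: can move to 3, which is L ⇒ W
n=7: the only move is to 6(W), a W ⇒ L
n=8: can move to 7, which is L ⇒ W
n=9: moves to 6(W), 8(W); every one is W ⇒ L
n=10: can move to 5, which is L ⇒ W
n=11: the only move is to 10(W), a W ⇒ L
n=12: can move to 9, which is L ⇒ W
L entries with 1 ≤ n ≤ 12 (n=0 is outside the asked range and is not counted): n = 1, 3, 5, 7, 9, 11; that makes 6.

6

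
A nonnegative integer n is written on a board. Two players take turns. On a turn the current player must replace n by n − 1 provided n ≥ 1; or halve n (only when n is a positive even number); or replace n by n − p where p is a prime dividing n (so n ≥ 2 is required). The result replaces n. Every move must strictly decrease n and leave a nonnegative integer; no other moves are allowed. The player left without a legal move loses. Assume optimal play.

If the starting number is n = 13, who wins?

The first player wins.

Classify positions by backward induction: terminal positions (no move available) are L. From any other position, the mover wins iff some move reaches an L.
n=0: no move → L
n=1: can move to 0, which is L ⇒ W
n=2: can move to 0, which is L ⇒ W
n=3: can move to 0, which is L ⇒ W
n=4: moves to 2(W), 3(W); every one is W ⇒ L
n=5: can move to 0, which is L ⇒ W
n=6: can move to 4, which is L ⇒ W
n=7: can move to 0, which is L ⇒ W
n=8: can move to 4, which is L ⇒ W
n=9: moves to 6(W), 8(W); every one is W ⇒ L
n=10: can move to 9, which is L ⇒ W
n=11: can move to 0, which is L ⇒ W
n=12: can move to 9, which is L ⇒ W
n=13: can move to 0, which is L ⇒ W
The starting position 13 is W: the player to move should move to 0, handing over an L position.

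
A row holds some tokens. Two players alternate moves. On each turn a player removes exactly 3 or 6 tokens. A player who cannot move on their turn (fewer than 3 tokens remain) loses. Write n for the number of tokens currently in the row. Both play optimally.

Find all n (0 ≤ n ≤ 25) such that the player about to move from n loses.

0, 1, 2, 9, 10, 11, 18, 19, 20

Work bottom-up. With no move the player to move loses. Otherwise the position is W if at least one move leads to an L position for the opponent, and L if every move leads to a W.
n=0: no move → L
n=1: no move → L
n=2: no move → L
n=3: W (go to 0, an L position)
n=4: W (go to 1, an L position)
n=5: W (go to 2, an L position)
n=6: W (go to 0, an L position)
n=7: W (go to 1, an L position)
n=8: W (go to 2, an L position)
n=9: L (options 6(W), 3(W) are all W)
n=10: L (options 7(W), 4(W) are all W)
n=11: L (options 8(W), 5(W) are all W)
n=12: W (go to 9, an L position)
n=13: W (go to 10, an L position)
n=14: W (go to 11, an L position)
n=15: W (go to 9, an L position)
n=16: W (go to 10, an L position)
n=17: W (go to 11, an L position)
n=18: L (options 15(W), 12(W) are all W)
n=19: L (options 16(W), 13(W) are all W)
n=20: L (options 17(W), 14(W) are all W)
n=21: W (go to 18, an L position)
n=22: W (go to 19, an L position)
n=23: W (go to 20, an L position)
n=24: W (go to 18, an L position)
n=25: W (go to 19, an L position)
Reading off the rows marked L gives the requested list; there are 9 such values of n.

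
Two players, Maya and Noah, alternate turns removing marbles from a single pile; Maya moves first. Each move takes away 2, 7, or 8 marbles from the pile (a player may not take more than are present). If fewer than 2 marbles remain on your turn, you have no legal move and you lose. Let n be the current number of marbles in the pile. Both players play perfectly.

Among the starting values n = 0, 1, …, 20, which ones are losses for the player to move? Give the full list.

0, 1, 4, 5, 10, 14, 15, 19, 20

Classify positions by backward induction: terminal positions (no move available) are L. From any other position, the mover wins iff some move reaches an L.
n=0: no move → L
n=1: no move → L
n=2: can move to 0, which is L ⇒ W
n=3: can move to 1, which is L ⇒ W
n=4: the only move is to 2(W), a W ⇒ L
n=5: the only move is to 3(W), a W ⇒ L
n=6: can move to 4, which is L ⇒ W
n=7: can move to 5, which is L ⇒ W
n=8: can move to 1, which is L ⇒ W
n=9: can move to 1, which is L ⇒ W
n=10: moves to 8(W), 3(W), 2(W); every one is W ⇒ L
n=11: can move to 4, which is L ⇒ W
n=12: can move to 10, which is L ⇒ W
n=13: can move to 5, which is L ⇒ W
n=14: moves to 12(W), 7(W), 6(W); every one is W ⇒ L
n=15: moves to 13(W), 8(W), 7(W); every one is W ⇒ L
n=16: can move to 14, which is L ⇒ W
n=17: can move to 15, which is L ⇒ W
n=18: can move to 10, which is L ⇒ W
n=19: moves to 17(W), 12(W), 11(W); every one is W ⇒ L
n=20: moves to 18(W), 13(W), 12(W); every one is W ⇒ L
The losing starting values of n are exactly the entries labelled L in this table (9 of them).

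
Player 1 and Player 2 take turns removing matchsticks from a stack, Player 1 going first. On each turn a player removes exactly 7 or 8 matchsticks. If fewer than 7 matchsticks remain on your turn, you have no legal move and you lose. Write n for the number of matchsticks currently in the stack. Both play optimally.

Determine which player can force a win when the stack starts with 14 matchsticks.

Label each position W (a win for the player to move) or L (a loss). A position with no legal move is L; any other position is W exactly when some move reaches an L, and L when every move reaches a W.
n=0: no move → L
n=1: no move → L
n=2: no move → L
n=3: no move → L
n=4: no move → L
n=5: no move → L
n=6: no move → L
n=7: can move to 0, which is L ⇒ W
n=8: can move to 1, which is L ⇒ W
n=9: can move to 2, which is L ⇒ W
n=10: can move to 3, which is L ⇒ W
n=11: can move to 4, which is L ⇒ W
n=12: can move to 5, which is L ⇒ W
n=13: can move to 6, which is L ⇒ W
n=14: can move to 6, which is L ⇒ W
From 14 Player 1 can remove 8, leaving 6, reaching an L position.

Player 1 wins.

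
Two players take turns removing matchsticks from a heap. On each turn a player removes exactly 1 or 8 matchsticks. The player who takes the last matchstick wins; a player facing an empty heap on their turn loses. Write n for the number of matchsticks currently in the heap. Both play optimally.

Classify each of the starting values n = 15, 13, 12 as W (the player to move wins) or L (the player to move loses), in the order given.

15: L, 13: L, 12: W

Label each position W (a win for the player to move) or L (a loss). A position with no legal move is L; any other position is W exactly when some move reaches an L, and L when every move reaches a W.
n=0: no move → L
n=1: can move to 0, which is L ⇒ W
n=2: the only move is to 1(W), a W ⇒ L
n=3: can move to 2, which is L ⇒ W
n=4: the only move is to 3(W), a W ⇒ L
n=5: can move to 4, which is L ⇒ W
n=6: the only move is to 5(W), a W ⇒ L
n=7: can move to 6, which is L ⇒ W
n=8: can move to 0, which is L ⇒ W
n=9: moves to 8(W), 1(W); every one is W ⇒ L
n=10: can move to 9, which is L ⇒ W
n=11: moves to 10(W), 3(W); every one is W ⇒ L
n=12: can move to 11, which is L ⇒ W
n=13: moves to 12(W), 5(W); every one is W ⇒ L
n=14: can move to 13, which is L ⇒ W
n=15: moves to 14(W), 7(W); every one is W ⇒ L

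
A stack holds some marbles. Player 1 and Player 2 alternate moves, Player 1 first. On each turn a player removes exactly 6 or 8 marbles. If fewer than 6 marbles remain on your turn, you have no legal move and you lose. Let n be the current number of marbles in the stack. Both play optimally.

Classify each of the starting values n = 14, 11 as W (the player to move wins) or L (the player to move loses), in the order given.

Build the W/L table. Terminal = L. A non-terminal position is W if it has a move to some L; otherwise it is L.
n=0: no move → L
n=1: no move → L
n=2: no move → L
n=3: no move → L
n=4: no move → L
n=5: no move → L
n=6: can move to 0, which is L ⇒ W
n=7: can move to 1, which is L ⇒ W
n=8: can move to 2, which is L ⇒ W
n=9: can move to 3, which is L ⇒ W
n=10: can move to 4, which is L ⇒ W
n=11: can move to 5, which is L ⇒ W
n=12: can move to 4, which is L ⇒ W
n=13: can move to 5, which is L ⇒ W
n=14: moves to 8(W), 6(W); every one is W ⇒ L

14: L, 11: W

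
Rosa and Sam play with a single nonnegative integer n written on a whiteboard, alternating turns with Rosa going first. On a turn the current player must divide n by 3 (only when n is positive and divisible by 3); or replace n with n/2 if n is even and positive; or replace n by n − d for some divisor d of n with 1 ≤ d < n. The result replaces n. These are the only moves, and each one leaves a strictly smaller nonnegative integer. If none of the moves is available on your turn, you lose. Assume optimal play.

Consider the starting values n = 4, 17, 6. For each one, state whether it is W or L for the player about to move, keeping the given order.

4: L, 17: L, 6: W

Classify positions by backward induction: terminal positions (no move available) are L. From any other position, the mover wins iff some move reaches an L.
n=0: no move → L
n=1: no move → L
n=2: →1(L), so W
n=3: →1(L), so W
n=4: →2(W), 3(W) — all W, so L
n=5: →4(L), so W
n=6: →4(L), so W
n=7: →6(W) only, which is W, so L
n=8: →4(L), so W
n=9: →3(W), 6(W), 8(W) — all W, so L
n=10: →9(L), so W
n=11: →10(W) only, which is W, so L
n=12: →4(L), so W
n=13: →12(W) only, which is W, so L
n=14: →7(L), so W
n=15: →5(W), 10(W), 12(W), 14(W) — all W, so L
n=16: →15(L), so W
n=17: →16(W) only, which is W, so L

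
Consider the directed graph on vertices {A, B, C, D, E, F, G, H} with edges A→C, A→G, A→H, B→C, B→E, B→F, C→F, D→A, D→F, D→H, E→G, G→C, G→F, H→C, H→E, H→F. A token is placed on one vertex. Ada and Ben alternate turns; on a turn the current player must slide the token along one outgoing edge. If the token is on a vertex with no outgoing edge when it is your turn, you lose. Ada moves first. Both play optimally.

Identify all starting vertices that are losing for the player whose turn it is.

Label each position W (a win for the player to move) or L (a loss). A position with no legal move is L; any other position is W exactly when some move reaches an L, and L when every move reaches a W.
Every edge goes from a vertex to one that appears earlier in the order F, C, G, E, B, H, A, D, so processing vertices in that order labels each vertex after all of its successors.
F: no outgoing edge → L
C: can move to F, which is L ⇒ W
G: can move to F, which is L ⇒ W
E: the only move is to G(W), a W ⇒ L
B: can move to E, which is L ⇒ W
H: can move to E, which is L ⇒ W
A: moves to H(W), G(W), C(W); every one is W ⇒ L
D: can move to A, which is L ⇒ W
The losing starting vertices are exactly the entries labelled L in this table (3 of them).

A, E, F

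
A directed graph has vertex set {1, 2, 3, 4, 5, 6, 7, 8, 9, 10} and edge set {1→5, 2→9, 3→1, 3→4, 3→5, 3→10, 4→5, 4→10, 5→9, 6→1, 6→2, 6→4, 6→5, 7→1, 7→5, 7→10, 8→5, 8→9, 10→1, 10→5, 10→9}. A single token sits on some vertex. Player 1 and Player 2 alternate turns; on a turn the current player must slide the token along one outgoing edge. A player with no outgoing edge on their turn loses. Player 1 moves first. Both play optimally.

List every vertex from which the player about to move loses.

Positions with no move are L. A position that does have a move is losing for the player to move precisely when every available move leads to a winning position for the opponent. Fill in the labels:
Every edge goes from a vertex to one that appears earlier in the order 9, 5, 1, 10, 7, 2, 4, 3, 8, 6, so processing vertices in that order labels each vertex after all of its successors.
9: no outgoing edge → L
5: reaches L-position 9 → W
1: only reaches 5(W), which is W → L
10: reaches L-position 1 → W
7: reaches L-position 1 → W
2: reaches L-position 9 → W
4: only reaches 10(W), 5(W), all W → L
3: reaches L-position 4 → W
8: reaches L-position 9 → W
6: reaches L-position 4 → W
Reading off the rows marked L gives the requested list; there are 3 such vertices.

1, 4, 9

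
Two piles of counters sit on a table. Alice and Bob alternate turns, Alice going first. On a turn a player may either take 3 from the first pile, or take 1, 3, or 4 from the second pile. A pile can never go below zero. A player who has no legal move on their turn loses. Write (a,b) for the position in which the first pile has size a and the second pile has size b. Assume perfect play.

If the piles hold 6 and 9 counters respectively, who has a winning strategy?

Bob wins.

Work bottom-up. With no move the player to move loses. Otherwise the position is W if at least one move leads to an L position for the opponent, and L if every move leads to a W.
No move ever increases a pile, so every position that can arise here has a ≤ 6 and b ≤ 9; it is enough to label the cells with 0 ≤ a ≤ 6 and 0 ≤ b ≤ 9.
Every move lowers a or b (never raises either), so fill the grid row by row in increasing a, and left to right within a row: each cell's successors are then already labelled.
      b=0  b=1  b=2  b=3  b=4  b=5  b=6  b=7  b=8  b=9
a=0:    L    W    L    W    W    W    W    L    W    L
a=1:    L    W    L    W    W    W    W    L    W    L
a=2:    L    W    L    W    W    W    W    L    W    L
a=3:    W    L    W    L    W    W    W    W    L    W
a=4:    W    L    W    L    W    W    W    W    L    W
a=5:    W    L    W    L    W    W    W    W    L    W
a=6:    L    W    L    W    W    W    W    L    W    L
Cells with no legal move (terminal, hence L): (0,0), (1,0), (2,0).
The remaining L cells, each justified by listing all of its moves:
(0,2): L (sole option (0,1)(W) is W)
(0,7): L (options (0,6)(W), (0,4)(W), (0,3)(W) are all W)
(0,9): L (options (0,8)(W), (0,6)(W), (0,5)(W) are all W)
(1,2): L (sole option (1,1)(W) is W)
(1,7): L (options (1,6)(W), (1,4)(W), (1,3)(W) are all W)
(1,9): L (options (1,8)(W), (1,6)(W), (1,5)(W) are all W)
(2,2): L (sole option (2,1)(W) is W)
(2,7): L (options (2,6)(W), (2,4)(W), (2,3)(W) are all W)
(2,9): L (options (2,8)(W), (2,6)(W), (2,5)(W) are all W)
(3,1): L (options (0,1)(W), (3,0)(W) are all W)
(3,3): L (options (0,3)(W), (3,2)(W), (3,0)(W) are all W)
(3,8): L (options (0,8)(W), (3,7)(W), (3,5)(W), (3,4)(W) are all W)
(4,1): L (options (1,1)(W), (4,0)(W) are all W)
(4,3): L (options (1,3)(W), (4,2)(W), (4,0)(W) are all W)
(4,8): L (options (1,8)(W), (4,7)(W), (4,5)(W), (4,4)(W) are all W)
(5,1): L (options (2,1)(W), (5,0)(W) are all W)
(5,3): L (options (2,3)(W), (5,2)(W), (5,0)(W) are all W)
(5,8): L (options (2,8)(W), (5,7)(W), (5,5)(W), (5,4)(W) are all W)
(6,0): L (sole option (3,0)(W) is W)
(6,2): L (options (3,2)(W), (6,1)(W) are all W)
(6,7): L (options (3,7)(W), (6,6)(W), (6,4)(W), (6,3)(W) are all W)
(6,9): L (options (3,9)(W), (6,8)(W), (6,6)(W), (6,5)(W) are all W)
Every other cell has at least one move into one of the L cells above, so it is W.
Every move from (6,9) reaches a W position, so the mover loses.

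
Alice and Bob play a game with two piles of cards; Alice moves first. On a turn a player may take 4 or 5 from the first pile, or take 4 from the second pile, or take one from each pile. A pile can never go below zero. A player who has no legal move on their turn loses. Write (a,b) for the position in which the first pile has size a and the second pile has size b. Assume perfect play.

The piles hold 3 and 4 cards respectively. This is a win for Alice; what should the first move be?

Classify positions by backward induction: terminal positions (no move available) are L. From any other position, the mover wins iff some move reaches an L.
No move ever increases a pile, so every position that can arise here has a ≤ 3 and b ≤ 4; it is enough to label the cells with 0 ≤ a ≤ 3 and 0 ≤ b ≤ 4.
Every move lowers a or b (never raises either), so fill the grid row by row in increasing a, and left to right within a row: each cell's successors are then already labelled.
      b=0  b=1  b=2  b=3  b=4
a=0:    L    L    L    L    W
a=1:    L    W    W    W    W
a=2:    L    W    L    L    W
a=3:    L    W    L    W    W
Cells with no legal move (terminal, hence L): (0,0), (0,1), (0,2), (0,3), (1,0), (2,0), (3,0).
The remaining L cells, each justified by listing all of its moves:
(2,2): L (sole option (1,1)(W) is W)
(2,3): L (sole option (1,2)(W) is W)
(3,2): L (sole option (2,1)(W) is W)
Every other cell has at least one move into one of the L cells above, so it is W.
From (3,4), the L positions reachable in one move are: (3,0), (2,3). Any move reaching one of these is winning.

Move to (3,0).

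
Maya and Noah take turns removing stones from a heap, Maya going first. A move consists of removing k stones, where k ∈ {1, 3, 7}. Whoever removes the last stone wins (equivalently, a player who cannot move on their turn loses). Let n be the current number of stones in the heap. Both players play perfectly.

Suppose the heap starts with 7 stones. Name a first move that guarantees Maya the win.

Work bottom-up. With no move the player to move loses. Otherwise the position is W if at least one move leads to an L position for the opponent, and L if every move leads to a W.
n=0: no move → L
n=1: can move to 0, which is L ⇒ W
n=2: the only move is to 1(W), a W ⇒ L
n=3: can move to 2, which is L ⇒ W
n=4: moves to 3(W), 1(W); every one is W ⇒ L
n=5: can move to 4, which is L ⇒ W
n=6: moves to 5(W), 3(W); every one is W ⇒ L
n=7: can move to 6, which is L ⇒ W
From 7, the L positions reachable in one move are: 6, 4, 0. Any move reaching one of these is winning.

Remove 1, leaving 6.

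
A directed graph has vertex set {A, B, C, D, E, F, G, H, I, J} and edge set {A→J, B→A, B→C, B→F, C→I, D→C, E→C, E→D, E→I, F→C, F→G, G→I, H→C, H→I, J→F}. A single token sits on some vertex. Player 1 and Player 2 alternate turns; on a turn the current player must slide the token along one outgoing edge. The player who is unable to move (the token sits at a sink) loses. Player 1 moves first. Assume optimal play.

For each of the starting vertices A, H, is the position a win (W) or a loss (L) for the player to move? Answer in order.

A: L, H: W

Classify positions by backward induction: terminal positions (no move available) are L. From any other position, the mover wins iff some move reaches an L.
Every edge goes from a vertex to one that appears earlier in the order I, C, D, E, G, F, J, H, A, B, so processing vertices in that order labels each vertex after all of its successors.
I: no outgoing edge → L
C: →I(L), so W
D: →C(W) only, which is W, so L
E: →D(L), so W
G: →I(L), so W
F: →G(W), C(W) — all W, so L
J: →F(L), so W
H: →I(L), so W
A: →J(W) only, which is W, so L
B: →A(L), so W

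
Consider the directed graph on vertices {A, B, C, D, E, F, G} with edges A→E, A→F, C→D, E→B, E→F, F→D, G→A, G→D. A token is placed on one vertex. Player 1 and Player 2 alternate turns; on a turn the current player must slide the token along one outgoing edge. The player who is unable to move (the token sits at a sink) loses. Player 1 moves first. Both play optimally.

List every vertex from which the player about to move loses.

A, B, D

Use the standard recursion: the mover loses at a terminal position; elsewhere, the mover wins exactly when some move hands the opponent an L position.
Every edge goes from a vertex to one that appears earlier in the order D, B, C, F, E, A, G, so processing vertices in that order labels each vertex after all of its successors.
D: no outgoing edge → L
B: no outgoing edge → L
C: W (go to D, an L position)
F: W (go to D, an L position)
E: W (go to B, an L position)
A: L (options E(W), F(W) are all W)
G: W (go to A, an L position)
Reading off the rows marked L gives the requested list; there are 3 such vertices.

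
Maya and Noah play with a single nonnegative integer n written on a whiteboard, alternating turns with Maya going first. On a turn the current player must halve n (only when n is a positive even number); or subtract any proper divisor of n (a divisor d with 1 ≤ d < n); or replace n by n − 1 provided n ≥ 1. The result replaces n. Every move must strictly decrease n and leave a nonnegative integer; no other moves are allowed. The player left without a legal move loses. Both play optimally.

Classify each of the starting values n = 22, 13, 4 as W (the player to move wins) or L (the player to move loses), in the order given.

22: W, 13: L, 4: W

Positions with no move are L. A position that does have a move is losing for the player to move precisely when every available move leads to a winning position for the opponent. Fill in the labels:
n=0: no move → L
n=1: →0(L), so W
n=2: →1(W) only, which is W, so L
n=3: →2(L), so W
n=4: →2(L), so W
n=5: →4(W) only, which is W, so L
n=6: →5(L), so W
n=7: →6(W) only, which is W, so L
n=8: →7(L), so W
n=9: →6(W), 8(W) — all W, so L
n=10: →5(L), so W
n=11: →10(W) only, which is W, so L
n=12: →9(L), so W
n=13: →12(W) only, which is W, so L
n=14: →7(L), so W
n=15: →10(W), 12(W), 14(W) — all W, so L
n=16: →15(L), so W
n=17: →16(W) only, which is W, so L
n=18: →9(L), so W
n=19: →18(W) only, which is W, so L
n=20: →15(L), so W
n=21: →14(W), 18(W), 20(W) — all W, so L
n=22: →11(L), so W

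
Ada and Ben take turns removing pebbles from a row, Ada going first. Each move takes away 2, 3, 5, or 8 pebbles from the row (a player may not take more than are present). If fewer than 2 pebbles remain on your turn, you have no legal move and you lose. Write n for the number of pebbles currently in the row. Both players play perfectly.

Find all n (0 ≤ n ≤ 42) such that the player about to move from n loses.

0, 1, 7, 11, 17, 18, 24, 28, 34, 35, 41

Classify positions by backward induction: terminal positions (no move available) are L. From any other position, the mover wins iff some move reaches an L.
n=0: no move → L
n=1: no move → L
n=2: →0(L), so W
n=3: →1(L), so W
n=4: →1(L), so W
n=5: →0(L), so W
n=6: →1(L), so W
n=7: →5(W), 4(W), 2(W) — all W, so L
n=8: →0(L), so W
n=9: →7(L), so W
n=10: →7(L), so W
n=11: →9(W), 8(W), 6(W), 3(W) — all W, so L
n=12: →7(L), so W
n=13: →11(L), so W
n=14: →11(L), so W
n=15: →7(L), so W
n=16: →11(L), so W
n=17: →15(W), 14(W), 12(W), 9(W) — all W, so L
n=18: →16(W), 15(W), 13(W), 10(W) — all W, so L
n=19: →17(L), so W
n=20: →18(L), so W
n=21: →18(L), so W
n=22: →17(L), so W
n=23: →18(L), so W
n=24: →22(W), 21(W), 19(W), 16(W) — all W, so L
n=25: →17(L), so W
n=26: →24(L), so W
n=27: →24(L), so W
n=28: →26(W), 25(W), 23(W), 20(W) — all W, so L
n=29: →24(L), so W
n=30: →28(L), so W
n=31: →28(L), so W
n=32: →24(L), so W
n=33: →28(L), so W
n=34: →32(W), 31(W), 29(W), 26(W) — all W, so L
n=35: →33(W), 32(W), 30(W), 27(W) — all W, so L
n=36: →34(L), so W
n=37: →35(L), so W
n=38: →35(L), so W
n=39: →34(L), so W
n=40: →35(L), so W
n=41: →39(W), 38(W), 36(W), 33(W) — all W, so L
n=42: →34(L), so W
Reading off the rows marked L gives the requested list; there are 11 such values of n.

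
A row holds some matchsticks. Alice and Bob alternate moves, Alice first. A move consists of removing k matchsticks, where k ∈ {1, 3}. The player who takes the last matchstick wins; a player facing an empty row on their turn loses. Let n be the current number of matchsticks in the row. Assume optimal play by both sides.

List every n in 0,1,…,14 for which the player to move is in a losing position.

Use the standard recursion: the mover loses at a terminal position; elsewhere, the mover wins exactly when some move hands the opponent an L position.
n=0: no move → L
n=1: reaches L-position 0 → W
n=2: only reaches 1(W), which is W → L
n=3: reaches L-position 2 → W
n=4: only reaches 3(W), 1(W), all W → L
n=5: reaches L-position 4 → W
n=6: only reaches 5(W), 3(W), all W → L
n=7: reaches L-position 6 → W
n=8: only reaches 7(W), 5(W), all W → L
n=9: reaches L-position 8 → W
n=10: only reaches 9(W), 7(W), all W → L
n=11: reaches L-position 10 → W
n=12: only reaches 11(W), 9(W), all W → L
n=13: reaches L-position 12 → W
n=14: only reaches 13(W), 11(W), all W → L
Reading off the rows marked L gives the requested list; there are 8 such values of n.

0, 2, 4, 6, 8, 10, 12, 14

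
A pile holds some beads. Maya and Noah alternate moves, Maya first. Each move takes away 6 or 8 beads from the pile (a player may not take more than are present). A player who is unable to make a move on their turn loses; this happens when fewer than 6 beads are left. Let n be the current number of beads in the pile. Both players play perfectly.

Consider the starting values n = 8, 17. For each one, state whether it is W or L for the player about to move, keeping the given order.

8: W, 17: L

Compute win/loss labels from the base case upward. A position with no move is L. Any other position is W if it can reach an L in one move, else L.
n=0: no move → L
n=1: no move → L
n=2: no move → L
n=3: no move → L
n=4: no move → L
n=5: no move → L
n=6: W (go to 0, an L position)
n=7: W (go to 1, an L position)
n=8: W (go to 2, an L position)
n=9: W (go to 3, an L position)
n=10: W (go to 4, an L position)
n=11: W (go to 5, an L position)
n=12: W (go to 4, an L position)
n=13: W (go to 5, an L position)
n=14: L (options 8(W), 6(W) are all W)
n=15: L (options 9(W), 7(W) are all W)
n=16: L (options 10(W), 8(W) are all W)
n=17: L (options 11(W), 9(W) are all W)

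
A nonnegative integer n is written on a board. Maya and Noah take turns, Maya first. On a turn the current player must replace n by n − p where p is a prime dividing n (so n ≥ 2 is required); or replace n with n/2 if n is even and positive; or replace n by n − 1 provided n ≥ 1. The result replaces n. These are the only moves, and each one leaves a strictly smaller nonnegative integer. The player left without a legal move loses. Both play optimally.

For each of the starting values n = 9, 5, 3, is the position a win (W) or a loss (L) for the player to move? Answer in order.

Positions with no move are L. A position that does have a move is losing for the player to move precisely when every available move leads to a winning position for the opponent. Fill in the labels:
n=0: no move → L
n=1: can move to 0, which is L ⇒ W
n=2: can move to 0, which is L ⇒ W
n=3: can move to 0, which is L ⇒ W
n=4: moves to 2(W), 3(W); every one is W ⇒ L
n=5: can move to 0, which is L ⇒ W
n=6: can move to 4, which is L ⇒ W
n=7: can move to 0, which is L ⇒ W
n=8: can move to 4, which is L ⇒ W
n=9: moves to 6(W), 8(W); every one is W ⇒ L

9: L, 5: W, 3: W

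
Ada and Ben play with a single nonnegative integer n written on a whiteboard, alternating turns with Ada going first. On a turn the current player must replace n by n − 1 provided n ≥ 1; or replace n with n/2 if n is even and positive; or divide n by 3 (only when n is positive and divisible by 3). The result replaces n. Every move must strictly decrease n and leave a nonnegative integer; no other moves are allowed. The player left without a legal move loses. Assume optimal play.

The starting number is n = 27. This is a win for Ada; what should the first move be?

Label each position W (a win for the player to move) or L (a loss). A position with no legal move is L; any other position is W exactly when some move reaches an L, and L when every move reaches a W.
n=0: no move → L
n=1: →0(L), so W
n=2: →1(W) only, which is W, so L
n=3: →2(L), so W
n=4: →2(L), so W
n=5: →4(W) only, which is W, so L
n=6: →2(L), so W
n=7: →6(W) only, which is W, so L
n=8: →7(L), so W
n=9: →3(W), 8(W) — all W, so L
n=10: →5(L), so W
n=11: →10(W) only, which is W, so L
n=12: →11(L), so W
n=13: →12(W) only, which is W, so L
n=14: →7(L), so W
n=15: →5(L), so W
n=16: →8(W), 15(W) — all W, so L
n=17: →16(L), so W
n=18: →9(L), so W
n=19: →18(W) only, which is W, so L
n=20: →19(L), so W
n=21: →7(L), so W
n=22: →11(L), so W
n=23: →22(W) only, which is W, so L
n=24: →23(L), so W
n=25: →24(W) only, which is W, so L
n=26: →13(L), so W
n=27: →9(L), so W
From 27, the L positions reachable in one move are: 9.

Move to 9.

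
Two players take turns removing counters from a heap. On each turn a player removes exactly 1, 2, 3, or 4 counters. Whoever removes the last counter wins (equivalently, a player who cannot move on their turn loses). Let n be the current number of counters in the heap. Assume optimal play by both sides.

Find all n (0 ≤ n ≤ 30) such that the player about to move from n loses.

Positions with no move are L. A position that does have a move is losing for the player to move precisely when every available move leads to a winning position for the opponent. Fill in the labels:
n=0: no move → L
n=1: can move to 0, which is L ⇒ W
n=2: can move to 0, which is L ⇒ W
n=3: can move to 0, which is L ⇒ W
n=4: can move to 0, which is L ⇒ W
n=5: moves to 4(W), 3(W), 2(W), 1(W); every one is W ⇒ L
n=6: can move to 5, which is L ⇒ W
n=7: can move to 5, which is L ⇒ W
n=8: can move to 5, which is L ⇒ W
n=9: can move to 5, which is L ⇒ W
n=10: moves to 9(W), 8(W), 7(W), 6(W); every one is W ⇒ L
n=11: can move to 10, which is L ⇒ W
n=12: can move to 10, which is L ⇒ W
n=13: can move to 10, which is L ⇒ W
n=14: can move to 10, which is L ⇒ W
n=15: moves to 14(W), 13(W), 12(W), 11(W); every one is W ⇒ L
n=16: can move to 15, which is L ⇒ W
n=17: can move to 15, which is L ⇒ W
n=18: can move to 15, which is L ⇒ W
n=19: can move to 15, which is L ⇒ W
n=20: moves to 19(W), 18(W), 17(W), 16(W); every one is W ⇒ L
n=21: can move to 20, which is L ⇒ W
n=22: can move to 20, which is L ⇒ W
n=23: can move to 20, which is L ⇒ W
n=24: can move to 20, which is L ⇒ W
n=25: moves to 24(W), 23(W), 22(W), 21(W); every one is W ⇒ L
n=26: can move to 25, which is L ⇒ W
n=27: can move to 25, which is L ⇒ W
n=28: can move to 25, which is L ⇒ W
n=29: can move to 25, which is L ⇒ W
n=30: moves to 29(W), 28(W), 27(W), 26(W); every one is W ⇒ L
The losing starting values of n are exactly the entries labelled L in this table (7 of them).

0, 5, 10, 15, 20, 25, 30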